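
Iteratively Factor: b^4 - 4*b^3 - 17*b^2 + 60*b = (b + 4)*(b^3 - 8*b^2 + 15*b) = (b - 5)*(b + 4)*(b^2 - 3*b) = (b - 5)*(b - 3)*(b + 4)*(b)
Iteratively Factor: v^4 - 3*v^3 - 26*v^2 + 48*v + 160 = (v - 5)*(v^3 + 2*v^2 - 16*v - 32) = (v - 5)*(v + 2)*(v^2 - 16) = (v - 5)*(v - 4)*(v + 2)*(v + 4)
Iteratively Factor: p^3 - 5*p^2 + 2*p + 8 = (p - 2)*(p^2 - 3*p - 4) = (p - 2)*(p + 1)*(p - 4)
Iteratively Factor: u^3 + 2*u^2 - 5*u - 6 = (u + 3)*(u^2 - u - 2) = (u - 2)*(u + 3)*(u + 1)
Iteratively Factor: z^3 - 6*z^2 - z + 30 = (z - 3)*(z^2 - 3*z - 10) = (z - 5)*(z - 3)*(z + 2)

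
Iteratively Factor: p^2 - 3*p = (p)*(p - 3)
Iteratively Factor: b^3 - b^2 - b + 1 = (b - 1)*(b^2 - 1) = (b - 1)^2*(b + 1)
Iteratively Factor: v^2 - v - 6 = (v - 3)*(v + 2)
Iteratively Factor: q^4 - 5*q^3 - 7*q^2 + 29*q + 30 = (q - 5)*(q^3 - 7*q - 6) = (q - 5)*(q + 2)*(q^2 - 2*q - 3) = (q - 5)*(q + 1)*(q + 2)*(q - 3)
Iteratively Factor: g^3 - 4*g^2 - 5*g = (g)*(g^2 - 4*g - 5) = g*(g - 5)*(g + 1)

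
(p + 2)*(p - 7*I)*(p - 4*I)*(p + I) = p^4 + 2*p^3 - 10*I*p^3 - 17*p^2 - 20*I*p^2 - 34*p - 28*I*p - 56*I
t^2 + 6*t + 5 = (t + 1)*(t + 5)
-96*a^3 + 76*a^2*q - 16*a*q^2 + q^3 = (-8*a + q)*(-6*a + q)*(-2*a + q)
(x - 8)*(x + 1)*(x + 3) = x^3 - 4*x^2 - 29*x - 24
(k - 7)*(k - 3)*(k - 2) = k^3 - 12*k^2 + 41*k - 42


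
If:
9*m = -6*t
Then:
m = -2*t/3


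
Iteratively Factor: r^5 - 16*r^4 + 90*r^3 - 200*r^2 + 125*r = (r)*(r^4 - 16*r^3 + 90*r^2 - 200*r + 125) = r*(r - 1)*(r^3 - 15*r^2 + 75*r - 125) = r*(r - 5)*(r - 1)*(r^2 - 10*r + 25) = r*(r - 5)^2*(r - 1)*(r - 5)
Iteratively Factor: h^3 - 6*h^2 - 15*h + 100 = (h - 5)*(h^2 - h - 20) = (h - 5)*(h + 4)*(h - 5)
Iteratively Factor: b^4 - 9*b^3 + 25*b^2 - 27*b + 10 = (b - 2)*(b^3 - 7*b^2 + 11*b - 5) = (b - 2)*(b - 1)*(b^2 - 6*b + 5) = (b - 5)*(b - 2)*(b - 1)*(b - 1)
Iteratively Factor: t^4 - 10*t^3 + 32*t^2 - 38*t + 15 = (t - 3)*(t^3 - 7*t^2 + 11*t - 5) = (t - 3)*(t - 1)*(t^2 - 6*t + 5) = (t - 3)*(t - 1)^2*(t - 5)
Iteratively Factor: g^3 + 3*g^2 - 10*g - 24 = (g + 2)*(g^2 + g - 12) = (g - 3)*(g + 2)*(g + 4)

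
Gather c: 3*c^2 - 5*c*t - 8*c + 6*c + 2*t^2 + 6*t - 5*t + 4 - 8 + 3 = 3*c^2 + c*(-5*t - 2) + 2*t^2 + t - 1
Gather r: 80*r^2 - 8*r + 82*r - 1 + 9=80*r^2 + 74*r + 8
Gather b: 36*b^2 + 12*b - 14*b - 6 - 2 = 36*b^2 - 2*b - 8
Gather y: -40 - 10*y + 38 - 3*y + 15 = 13 - 13*y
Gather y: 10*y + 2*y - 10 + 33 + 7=12*y + 30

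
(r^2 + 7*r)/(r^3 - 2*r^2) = (r + 7)/(r*(r - 2))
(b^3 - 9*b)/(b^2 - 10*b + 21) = b*(b + 3)/(b - 7)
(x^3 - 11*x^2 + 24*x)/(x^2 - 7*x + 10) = x*(x^2 - 11*x + 24)/(x^2 - 7*x + 10)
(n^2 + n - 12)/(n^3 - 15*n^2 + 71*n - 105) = (n + 4)/(n^2 - 12*n + 35)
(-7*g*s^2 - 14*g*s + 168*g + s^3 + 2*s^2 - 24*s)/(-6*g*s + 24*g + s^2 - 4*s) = (-7*g*s - 42*g + s^2 + 6*s)/(-6*g + s)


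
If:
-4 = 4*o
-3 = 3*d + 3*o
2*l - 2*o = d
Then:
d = 0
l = -1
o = -1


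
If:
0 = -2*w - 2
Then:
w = -1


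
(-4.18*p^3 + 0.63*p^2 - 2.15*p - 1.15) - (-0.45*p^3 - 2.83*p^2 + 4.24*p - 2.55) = -3.73*p^3 + 3.46*p^2 - 6.39*p + 1.4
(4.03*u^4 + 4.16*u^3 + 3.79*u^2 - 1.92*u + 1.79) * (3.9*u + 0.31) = 15.717*u^5 + 17.4733*u^4 + 16.0706*u^3 - 6.3131*u^2 + 6.3858*u + 0.5549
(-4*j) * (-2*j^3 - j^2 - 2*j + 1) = 8*j^4 + 4*j^3 + 8*j^2 - 4*j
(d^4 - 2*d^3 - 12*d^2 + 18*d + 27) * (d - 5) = d^5 - 7*d^4 - 2*d^3 + 78*d^2 - 63*d - 135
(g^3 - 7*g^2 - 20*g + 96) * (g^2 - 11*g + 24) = g^5 - 18*g^4 + 81*g^3 + 148*g^2 - 1536*g + 2304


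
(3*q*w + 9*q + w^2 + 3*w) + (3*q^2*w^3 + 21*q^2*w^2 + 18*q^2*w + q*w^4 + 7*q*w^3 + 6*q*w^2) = 3*q^2*w^3 + 21*q^2*w^2 + 18*q^2*w + q*w^4 + 7*q*w^3 + 6*q*w^2 + 3*q*w + 9*q + w^2 + 3*w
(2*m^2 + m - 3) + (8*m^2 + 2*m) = 10*m^2 + 3*m - 3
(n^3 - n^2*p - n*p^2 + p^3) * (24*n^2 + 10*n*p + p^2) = 24*n^5 - 14*n^4*p - 33*n^3*p^2 + 13*n^2*p^3 + 9*n*p^4 + p^5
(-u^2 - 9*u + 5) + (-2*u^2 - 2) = -3*u^2 - 9*u + 3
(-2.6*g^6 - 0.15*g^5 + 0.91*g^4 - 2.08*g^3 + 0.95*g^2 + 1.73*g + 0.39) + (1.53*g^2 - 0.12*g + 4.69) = -2.6*g^6 - 0.15*g^5 + 0.91*g^4 - 2.08*g^3 + 2.48*g^2 + 1.61*g + 5.08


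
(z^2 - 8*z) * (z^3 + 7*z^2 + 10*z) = z^5 - z^4 - 46*z^3 - 80*z^2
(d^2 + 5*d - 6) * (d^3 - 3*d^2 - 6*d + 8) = d^5 + 2*d^4 - 27*d^3 - 4*d^2 + 76*d - 48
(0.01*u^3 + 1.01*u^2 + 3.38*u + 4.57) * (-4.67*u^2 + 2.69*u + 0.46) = -0.0467*u^5 - 4.6898*u^4 - 13.0631*u^3 - 11.7851*u^2 + 13.8481*u + 2.1022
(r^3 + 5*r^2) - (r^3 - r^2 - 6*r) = 6*r^2 + 6*r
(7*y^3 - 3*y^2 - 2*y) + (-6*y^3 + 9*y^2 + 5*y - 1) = y^3 + 6*y^2 + 3*y - 1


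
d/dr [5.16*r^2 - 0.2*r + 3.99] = 10.32*r - 0.2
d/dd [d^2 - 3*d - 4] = 2*d - 3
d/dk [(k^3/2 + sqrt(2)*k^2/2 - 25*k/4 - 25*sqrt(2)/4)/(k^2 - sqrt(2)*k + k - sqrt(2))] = (-(2*k - sqrt(2) + 1)*(2*k^3 + 2*sqrt(2)*k^2 - 25*k - 25*sqrt(2)) + (6*k^2 + 4*sqrt(2)*k - 25)*(k^2 - sqrt(2)*k + k - sqrt(2)))/(4*(k^2 - sqrt(2)*k + k - sqrt(2))^2)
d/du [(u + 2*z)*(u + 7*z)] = 2*u + 9*z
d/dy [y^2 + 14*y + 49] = 2*y + 14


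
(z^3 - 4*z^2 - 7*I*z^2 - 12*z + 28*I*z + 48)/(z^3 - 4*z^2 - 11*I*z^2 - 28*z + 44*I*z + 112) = (z - 3*I)/(z - 7*I)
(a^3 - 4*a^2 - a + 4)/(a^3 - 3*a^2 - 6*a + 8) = (a + 1)/(a + 2)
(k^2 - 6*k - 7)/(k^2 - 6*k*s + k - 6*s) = (7 - k)/(-k + 6*s)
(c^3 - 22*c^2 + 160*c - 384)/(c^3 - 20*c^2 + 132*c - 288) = (c - 8)/(c - 6)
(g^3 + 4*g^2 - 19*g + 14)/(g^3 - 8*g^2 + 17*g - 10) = (g + 7)/(g - 5)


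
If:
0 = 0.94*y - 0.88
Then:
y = 0.94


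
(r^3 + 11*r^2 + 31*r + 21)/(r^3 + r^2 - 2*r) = (r^3 + 11*r^2 + 31*r + 21)/(r*(r^2 + r - 2))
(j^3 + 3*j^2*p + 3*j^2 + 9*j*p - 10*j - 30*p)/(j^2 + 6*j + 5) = (j^2 + 3*j*p - 2*j - 6*p)/(j + 1)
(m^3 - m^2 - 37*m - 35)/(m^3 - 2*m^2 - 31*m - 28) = (m + 5)/(m + 4)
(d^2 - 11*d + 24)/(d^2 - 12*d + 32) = (d - 3)/(d - 4)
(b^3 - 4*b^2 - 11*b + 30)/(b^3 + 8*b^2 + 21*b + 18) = (b^2 - 7*b + 10)/(b^2 + 5*b + 6)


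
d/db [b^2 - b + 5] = 2*b - 1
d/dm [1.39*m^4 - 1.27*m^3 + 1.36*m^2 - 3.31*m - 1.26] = 5.56*m^3 - 3.81*m^2 + 2.72*m - 3.31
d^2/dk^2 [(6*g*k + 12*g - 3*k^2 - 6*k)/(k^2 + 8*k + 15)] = 6*(2*g*k^3 + 12*g*k^2 + 6*g*k - 44*g + 6*k^3 + 45*k^2 + 90*k + 15)/(k^6 + 24*k^5 + 237*k^4 + 1232*k^3 + 3555*k^2 + 5400*k + 3375)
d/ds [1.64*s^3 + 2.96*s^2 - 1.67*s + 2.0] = 4.92*s^2 + 5.92*s - 1.67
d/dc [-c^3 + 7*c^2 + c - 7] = -3*c^2 + 14*c + 1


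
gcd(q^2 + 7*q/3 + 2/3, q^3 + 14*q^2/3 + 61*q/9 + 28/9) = 1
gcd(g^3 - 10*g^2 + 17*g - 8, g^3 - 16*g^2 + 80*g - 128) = g - 8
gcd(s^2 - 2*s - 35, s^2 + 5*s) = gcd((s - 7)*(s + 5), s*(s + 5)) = s + 5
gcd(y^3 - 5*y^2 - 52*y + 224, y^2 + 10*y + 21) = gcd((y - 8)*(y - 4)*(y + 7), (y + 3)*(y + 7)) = y + 7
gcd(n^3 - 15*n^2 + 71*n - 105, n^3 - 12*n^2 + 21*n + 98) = n - 7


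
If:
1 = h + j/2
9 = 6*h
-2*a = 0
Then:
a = 0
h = 3/2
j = -1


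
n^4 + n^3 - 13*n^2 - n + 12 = (n - 3)*(n - 1)*(n + 1)*(n + 4)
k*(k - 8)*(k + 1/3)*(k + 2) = k^4 - 17*k^3/3 - 18*k^2 - 16*k/3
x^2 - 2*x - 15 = (x - 5)*(x + 3)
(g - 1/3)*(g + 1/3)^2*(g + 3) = g^4 + 10*g^3/3 + 8*g^2/9 - 10*g/27 - 1/9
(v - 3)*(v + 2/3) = v^2 - 7*v/3 - 2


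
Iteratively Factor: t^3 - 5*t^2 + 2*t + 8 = (t - 2)*(t^2 - 3*t - 4) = (t - 4)*(t - 2)*(t + 1)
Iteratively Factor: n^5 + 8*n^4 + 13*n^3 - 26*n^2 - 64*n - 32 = (n + 4)*(n^4 + 4*n^3 - 3*n^2 - 14*n - 8) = (n + 1)*(n + 4)*(n^3 + 3*n^2 - 6*n - 8) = (n + 1)*(n + 4)^2*(n^2 - n - 2) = (n + 1)^2*(n + 4)^2*(n - 2)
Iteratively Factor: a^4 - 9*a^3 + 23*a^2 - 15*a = (a - 1)*(a^3 - 8*a^2 + 15*a) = a*(a - 1)*(a^2 - 8*a + 15) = a*(a - 5)*(a - 1)*(a - 3)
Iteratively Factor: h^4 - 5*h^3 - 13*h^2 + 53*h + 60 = (h + 3)*(h^3 - 8*h^2 + 11*h + 20) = (h + 1)*(h + 3)*(h^2 - 9*h + 20) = (h - 5)*(h + 1)*(h + 3)*(h - 4)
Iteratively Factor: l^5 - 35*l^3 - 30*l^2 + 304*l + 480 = (l - 4)*(l^4 + 4*l^3 - 19*l^2 - 106*l - 120) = (l - 5)*(l - 4)*(l^3 + 9*l^2 + 26*l + 24) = (l - 5)*(l - 4)*(l + 3)*(l^2 + 6*l + 8) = (l - 5)*(l - 4)*(l + 2)*(l + 3)*(l + 4)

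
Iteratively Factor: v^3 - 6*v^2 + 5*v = (v)*(v^2 - 6*v + 5) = v*(v - 5)*(v - 1)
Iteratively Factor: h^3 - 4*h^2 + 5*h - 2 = (h - 1)*(h^2 - 3*h + 2) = (h - 2)*(h - 1)*(h - 1)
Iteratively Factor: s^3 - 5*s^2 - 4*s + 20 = (s + 2)*(s^2 - 7*s + 10) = (s - 2)*(s + 2)*(s - 5)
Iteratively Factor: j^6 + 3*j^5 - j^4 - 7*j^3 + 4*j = (j)*(j^5 + 3*j^4 - j^3 - 7*j^2 + 4) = j*(j + 2)*(j^4 + j^3 - 3*j^2 - j + 2) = j*(j - 1)*(j + 2)*(j^3 + 2*j^2 - j - 2) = j*(j - 1)*(j + 1)*(j + 2)*(j^2 + j - 2) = j*(j - 1)^2*(j + 1)*(j + 2)*(j + 2)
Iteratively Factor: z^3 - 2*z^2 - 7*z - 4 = (z + 1)*(z^2 - 3*z - 4) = (z + 1)^2*(z - 4)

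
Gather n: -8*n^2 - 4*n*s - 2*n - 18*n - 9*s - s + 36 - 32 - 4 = -8*n^2 + n*(-4*s - 20) - 10*s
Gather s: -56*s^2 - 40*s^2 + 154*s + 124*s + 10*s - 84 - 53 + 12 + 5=-96*s^2 + 288*s - 120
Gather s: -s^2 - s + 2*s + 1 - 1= -s^2 + s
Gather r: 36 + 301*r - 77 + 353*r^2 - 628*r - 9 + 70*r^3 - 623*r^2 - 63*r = 70*r^3 - 270*r^2 - 390*r - 50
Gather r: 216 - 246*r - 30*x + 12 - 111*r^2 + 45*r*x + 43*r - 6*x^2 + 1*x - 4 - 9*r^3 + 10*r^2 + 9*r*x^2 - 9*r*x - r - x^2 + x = -9*r^3 - 101*r^2 + r*(9*x^2 + 36*x - 204) - 7*x^2 - 28*x + 224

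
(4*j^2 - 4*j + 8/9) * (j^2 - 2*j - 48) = 4*j^4 - 12*j^3 - 1648*j^2/9 + 1712*j/9 - 128/3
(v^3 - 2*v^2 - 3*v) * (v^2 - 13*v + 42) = v^5 - 15*v^4 + 65*v^3 - 45*v^2 - 126*v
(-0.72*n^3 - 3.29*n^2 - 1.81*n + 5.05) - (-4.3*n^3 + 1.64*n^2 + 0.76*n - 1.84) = 3.58*n^3 - 4.93*n^2 - 2.57*n + 6.89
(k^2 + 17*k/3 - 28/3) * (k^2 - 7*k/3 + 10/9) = k^4 + 10*k^3/3 - 193*k^2/9 + 758*k/27 - 280/27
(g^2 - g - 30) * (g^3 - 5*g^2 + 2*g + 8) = g^5 - 6*g^4 - 23*g^3 + 156*g^2 - 68*g - 240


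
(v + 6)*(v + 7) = v^2 + 13*v + 42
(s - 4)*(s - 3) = s^2 - 7*s + 12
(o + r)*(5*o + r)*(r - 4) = 5*o^2*r - 20*o^2 + 6*o*r^2 - 24*o*r + r^3 - 4*r^2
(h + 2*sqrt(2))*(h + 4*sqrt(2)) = h^2 + 6*sqrt(2)*h + 16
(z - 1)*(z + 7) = z^2 + 6*z - 7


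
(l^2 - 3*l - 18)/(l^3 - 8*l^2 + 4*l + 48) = (l + 3)/(l^2 - 2*l - 8)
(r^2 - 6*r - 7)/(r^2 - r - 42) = (r + 1)/(r + 6)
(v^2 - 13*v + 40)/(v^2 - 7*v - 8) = (v - 5)/(v + 1)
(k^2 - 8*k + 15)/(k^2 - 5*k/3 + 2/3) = 3*(k^2 - 8*k + 15)/(3*k^2 - 5*k + 2)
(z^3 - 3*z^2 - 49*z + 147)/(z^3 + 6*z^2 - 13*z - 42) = (z - 7)/(z + 2)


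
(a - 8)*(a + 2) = a^2 - 6*a - 16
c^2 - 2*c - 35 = (c - 7)*(c + 5)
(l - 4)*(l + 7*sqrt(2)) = l^2 - 4*l + 7*sqrt(2)*l - 28*sqrt(2)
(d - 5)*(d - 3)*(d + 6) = d^3 - 2*d^2 - 33*d + 90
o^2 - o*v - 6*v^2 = (o - 3*v)*(o + 2*v)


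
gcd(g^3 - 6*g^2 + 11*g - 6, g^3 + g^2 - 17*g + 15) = g^2 - 4*g + 3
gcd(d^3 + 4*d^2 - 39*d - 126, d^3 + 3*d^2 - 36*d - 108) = d^2 - 3*d - 18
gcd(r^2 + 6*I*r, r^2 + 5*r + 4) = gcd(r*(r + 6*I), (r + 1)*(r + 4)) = 1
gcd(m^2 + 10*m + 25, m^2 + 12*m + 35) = m + 5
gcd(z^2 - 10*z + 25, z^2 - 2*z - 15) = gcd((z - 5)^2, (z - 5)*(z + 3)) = z - 5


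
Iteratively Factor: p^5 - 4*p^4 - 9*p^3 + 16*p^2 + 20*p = (p - 2)*(p^4 - 2*p^3 - 13*p^2 - 10*p) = p*(p - 2)*(p^3 - 2*p^2 - 13*p - 10) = p*(p - 5)*(p - 2)*(p^2 + 3*p + 2) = p*(p - 5)*(p - 2)*(p + 1)*(p + 2)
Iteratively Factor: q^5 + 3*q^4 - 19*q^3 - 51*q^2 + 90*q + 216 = (q - 3)*(q^4 + 6*q^3 - q^2 - 54*q - 72) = (q - 3)*(q + 2)*(q^3 + 4*q^2 - 9*q - 36) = (q - 3)*(q + 2)*(q + 3)*(q^2 + q - 12) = (q - 3)^2*(q + 2)*(q + 3)*(q + 4)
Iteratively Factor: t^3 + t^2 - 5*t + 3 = (t - 1)*(t^2 + 2*t - 3) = (t - 1)^2*(t + 3)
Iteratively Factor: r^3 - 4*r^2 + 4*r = (r)*(r^2 - 4*r + 4) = r*(r - 2)*(r - 2)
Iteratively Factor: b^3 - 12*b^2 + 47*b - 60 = (b - 3)*(b^2 - 9*b + 20) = (b - 5)*(b - 3)*(b - 4)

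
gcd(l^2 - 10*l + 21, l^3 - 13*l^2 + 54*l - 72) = l - 3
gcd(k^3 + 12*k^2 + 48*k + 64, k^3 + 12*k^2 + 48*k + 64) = k^3 + 12*k^2 + 48*k + 64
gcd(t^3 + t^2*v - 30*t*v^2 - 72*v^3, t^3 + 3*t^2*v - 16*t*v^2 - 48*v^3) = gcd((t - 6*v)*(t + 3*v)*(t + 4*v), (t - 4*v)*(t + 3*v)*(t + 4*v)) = t^2 + 7*t*v + 12*v^2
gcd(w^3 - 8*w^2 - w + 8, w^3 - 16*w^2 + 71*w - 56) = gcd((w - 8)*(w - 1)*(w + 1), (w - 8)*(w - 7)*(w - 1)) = w^2 - 9*w + 8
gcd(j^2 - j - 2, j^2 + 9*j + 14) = 1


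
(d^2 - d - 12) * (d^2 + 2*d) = d^4 + d^3 - 14*d^2 - 24*d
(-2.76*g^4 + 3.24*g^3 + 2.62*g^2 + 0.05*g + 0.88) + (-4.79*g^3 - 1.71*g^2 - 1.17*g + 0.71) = -2.76*g^4 - 1.55*g^3 + 0.91*g^2 - 1.12*g + 1.59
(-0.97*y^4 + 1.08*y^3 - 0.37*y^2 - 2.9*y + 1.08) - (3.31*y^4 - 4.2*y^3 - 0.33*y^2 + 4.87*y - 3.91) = -4.28*y^4 + 5.28*y^3 - 0.04*y^2 - 7.77*y + 4.99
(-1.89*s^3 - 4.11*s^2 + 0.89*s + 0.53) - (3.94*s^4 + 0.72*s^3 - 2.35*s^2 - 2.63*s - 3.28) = -3.94*s^4 - 2.61*s^3 - 1.76*s^2 + 3.52*s + 3.81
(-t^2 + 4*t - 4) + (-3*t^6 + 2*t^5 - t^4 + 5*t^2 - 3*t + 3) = -3*t^6 + 2*t^5 - t^4 + 4*t^2 + t - 1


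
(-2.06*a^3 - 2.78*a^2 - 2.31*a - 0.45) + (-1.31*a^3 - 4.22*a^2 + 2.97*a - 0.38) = -3.37*a^3 - 7.0*a^2 + 0.66*a - 0.83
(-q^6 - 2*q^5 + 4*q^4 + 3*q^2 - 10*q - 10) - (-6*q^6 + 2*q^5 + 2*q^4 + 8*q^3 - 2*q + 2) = 5*q^6 - 4*q^5 + 2*q^4 - 8*q^3 + 3*q^2 - 8*q - 12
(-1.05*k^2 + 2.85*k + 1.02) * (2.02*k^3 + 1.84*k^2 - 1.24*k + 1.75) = -2.121*k^5 + 3.825*k^4 + 8.6064*k^3 - 3.4947*k^2 + 3.7227*k + 1.785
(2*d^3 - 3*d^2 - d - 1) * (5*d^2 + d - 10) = 10*d^5 - 13*d^4 - 28*d^3 + 24*d^2 + 9*d + 10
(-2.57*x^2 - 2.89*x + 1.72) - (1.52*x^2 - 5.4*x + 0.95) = -4.09*x^2 + 2.51*x + 0.77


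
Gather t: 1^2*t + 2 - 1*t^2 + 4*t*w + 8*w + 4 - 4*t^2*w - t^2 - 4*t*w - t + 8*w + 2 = t^2*(-4*w - 2) + 16*w + 8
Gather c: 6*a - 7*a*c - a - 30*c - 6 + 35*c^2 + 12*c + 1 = 5*a + 35*c^2 + c*(-7*a - 18) - 5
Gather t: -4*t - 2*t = -6*t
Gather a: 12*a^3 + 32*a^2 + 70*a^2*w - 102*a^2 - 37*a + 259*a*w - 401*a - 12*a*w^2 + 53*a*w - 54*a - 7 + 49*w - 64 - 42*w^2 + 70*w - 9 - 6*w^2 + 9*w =12*a^3 + a^2*(70*w - 70) + a*(-12*w^2 + 312*w - 492) - 48*w^2 + 128*w - 80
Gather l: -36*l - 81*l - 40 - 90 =-117*l - 130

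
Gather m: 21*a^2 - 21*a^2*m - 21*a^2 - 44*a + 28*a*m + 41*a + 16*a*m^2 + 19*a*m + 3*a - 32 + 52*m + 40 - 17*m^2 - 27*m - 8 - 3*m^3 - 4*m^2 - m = -3*m^3 + m^2*(16*a - 21) + m*(-21*a^2 + 47*a + 24)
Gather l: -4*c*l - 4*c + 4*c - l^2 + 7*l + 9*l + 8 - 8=-l^2 + l*(16 - 4*c)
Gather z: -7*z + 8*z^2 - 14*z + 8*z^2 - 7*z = 16*z^2 - 28*z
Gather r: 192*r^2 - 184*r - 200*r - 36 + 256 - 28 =192*r^2 - 384*r + 192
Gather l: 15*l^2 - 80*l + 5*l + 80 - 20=15*l^2 - 75*l + 60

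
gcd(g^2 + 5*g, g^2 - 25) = g + 5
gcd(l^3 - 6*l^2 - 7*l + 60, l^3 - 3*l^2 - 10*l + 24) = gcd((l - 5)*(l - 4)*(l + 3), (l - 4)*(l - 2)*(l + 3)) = l^2 - l - 12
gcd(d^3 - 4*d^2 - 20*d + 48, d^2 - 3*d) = 1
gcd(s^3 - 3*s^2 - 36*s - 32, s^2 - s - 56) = s - 8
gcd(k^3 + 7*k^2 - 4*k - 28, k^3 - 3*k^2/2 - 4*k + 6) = k^2 - 4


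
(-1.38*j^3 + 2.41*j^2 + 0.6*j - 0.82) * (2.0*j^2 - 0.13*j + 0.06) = -2.76*j^5 + 4.9994*j^4 + 0.8039*j^3 - 1.5734*j^2 + 0.1426*j - 0.0492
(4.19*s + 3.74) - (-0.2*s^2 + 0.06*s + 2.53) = 0.2*s^2 + 4.13*s + 1.21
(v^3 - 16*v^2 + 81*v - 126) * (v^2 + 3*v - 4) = v^5 - 13*v^4 + 29*v^3 + 181*v^2 - 702*v + 504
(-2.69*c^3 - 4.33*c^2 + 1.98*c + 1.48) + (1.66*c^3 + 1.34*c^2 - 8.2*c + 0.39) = -1.03*c^3 - 2.99*c^2 - 6.22*c + 1.87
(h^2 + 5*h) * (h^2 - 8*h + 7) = h^4 - 3*h^3 - 33*h^2 + 35*h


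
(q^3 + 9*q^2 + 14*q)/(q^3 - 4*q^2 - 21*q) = (q^2 + 9*q + 14)/(q^2 - 4*q - 21)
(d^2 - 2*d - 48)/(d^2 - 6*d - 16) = (d + 6)/(d + 2)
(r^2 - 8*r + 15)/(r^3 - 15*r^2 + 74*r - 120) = (r - 3)/(r^2 - 10*r + 24)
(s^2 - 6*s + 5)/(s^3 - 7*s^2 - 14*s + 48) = (s^2 - 6*s + 5)/(s^3 - 7*s^2 - 14*s + 48)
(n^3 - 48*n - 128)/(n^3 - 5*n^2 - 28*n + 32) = (n + 4)/(n - 1)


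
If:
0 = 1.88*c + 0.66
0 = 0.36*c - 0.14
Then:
No Solution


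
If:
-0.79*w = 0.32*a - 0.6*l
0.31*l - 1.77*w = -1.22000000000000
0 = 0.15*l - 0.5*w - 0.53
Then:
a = 18.51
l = 14.01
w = 3.14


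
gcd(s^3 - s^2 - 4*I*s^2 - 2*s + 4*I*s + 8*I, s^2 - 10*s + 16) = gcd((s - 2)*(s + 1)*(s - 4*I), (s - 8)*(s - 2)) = s - 2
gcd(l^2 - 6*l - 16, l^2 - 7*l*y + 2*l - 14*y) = l + 2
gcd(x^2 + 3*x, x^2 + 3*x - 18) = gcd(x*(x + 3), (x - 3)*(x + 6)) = 1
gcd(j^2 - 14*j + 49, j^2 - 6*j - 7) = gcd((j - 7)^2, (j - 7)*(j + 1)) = j - 7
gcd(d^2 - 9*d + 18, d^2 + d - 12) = d - 3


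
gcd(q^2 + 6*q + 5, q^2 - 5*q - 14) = 1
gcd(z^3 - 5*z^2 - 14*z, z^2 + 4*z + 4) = z + 2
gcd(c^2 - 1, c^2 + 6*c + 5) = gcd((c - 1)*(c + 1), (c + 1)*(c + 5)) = c + 1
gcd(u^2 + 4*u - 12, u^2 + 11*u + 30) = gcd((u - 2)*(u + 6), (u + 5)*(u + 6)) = u + 6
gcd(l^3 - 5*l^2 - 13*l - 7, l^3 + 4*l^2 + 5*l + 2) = l^2 + 2*l + 1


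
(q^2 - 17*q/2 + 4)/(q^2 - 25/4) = 2*(2*q^2 - 17*q + 8)/(4*q^2 - 25)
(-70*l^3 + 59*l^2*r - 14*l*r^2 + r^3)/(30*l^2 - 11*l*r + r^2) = (14*l^2 - 9*l*r + r^2)/(-6*l + r)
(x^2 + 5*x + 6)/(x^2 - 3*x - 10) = (x + 3)/(x - 5)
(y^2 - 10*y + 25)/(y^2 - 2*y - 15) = (y - 5)/(y + 3)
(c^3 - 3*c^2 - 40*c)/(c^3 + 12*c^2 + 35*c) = (c - 8)/(c + 7)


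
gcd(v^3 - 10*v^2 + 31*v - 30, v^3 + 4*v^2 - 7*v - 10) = v - 2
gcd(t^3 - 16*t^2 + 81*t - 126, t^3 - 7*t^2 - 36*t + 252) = t^2 - 13*t + 42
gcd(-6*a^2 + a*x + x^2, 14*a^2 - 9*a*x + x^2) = -2*a + x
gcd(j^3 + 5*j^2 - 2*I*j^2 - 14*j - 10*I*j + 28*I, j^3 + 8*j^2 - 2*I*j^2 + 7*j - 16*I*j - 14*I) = j^2 + j*(7 - 2*I) - 14*I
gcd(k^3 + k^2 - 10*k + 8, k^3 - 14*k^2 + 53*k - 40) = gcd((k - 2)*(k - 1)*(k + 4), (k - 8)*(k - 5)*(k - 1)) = k - 1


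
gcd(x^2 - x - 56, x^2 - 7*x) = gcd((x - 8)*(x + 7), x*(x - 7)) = 1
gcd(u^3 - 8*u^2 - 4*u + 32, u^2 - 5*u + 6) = u - 2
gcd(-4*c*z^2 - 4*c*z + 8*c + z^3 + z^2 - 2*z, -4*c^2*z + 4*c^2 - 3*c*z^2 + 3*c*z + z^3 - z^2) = -4*c*z + 4*c + z^2 - z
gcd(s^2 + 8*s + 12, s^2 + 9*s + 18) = s + 6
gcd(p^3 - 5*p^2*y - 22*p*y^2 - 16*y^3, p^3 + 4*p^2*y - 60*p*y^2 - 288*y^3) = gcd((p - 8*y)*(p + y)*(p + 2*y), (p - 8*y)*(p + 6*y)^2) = -p + 8*y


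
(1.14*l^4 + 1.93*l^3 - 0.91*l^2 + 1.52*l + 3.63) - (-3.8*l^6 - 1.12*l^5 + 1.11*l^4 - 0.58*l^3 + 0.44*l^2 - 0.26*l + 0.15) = 3.8*l^6 + 1.12*l^5 + 0.0299999999999998*l^4 + 2.51*l^3 - 1.35*l^2 + 1.78*l + 3.48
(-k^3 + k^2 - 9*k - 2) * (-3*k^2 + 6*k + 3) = 3*k^5 - 9*k^4 + 30*k^3 - 45*k^2 - 39*k - 6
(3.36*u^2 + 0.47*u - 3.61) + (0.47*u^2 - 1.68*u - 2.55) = 3.83*u^2 - 1.21*u - 6.16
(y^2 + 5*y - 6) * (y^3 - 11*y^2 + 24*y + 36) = y^5 - 6*y^4 - 37*y^3 + 222*y^2 + 36*y - 216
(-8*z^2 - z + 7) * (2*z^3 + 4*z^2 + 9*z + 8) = -16*z^5 - 34*z^4 - 62*z^3 - 45*z^2 + 55*z + 56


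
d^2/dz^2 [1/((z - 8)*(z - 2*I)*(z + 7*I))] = (12*z^4 + z^3*(-128 + 80*I) + z^2*(318 - 720*I) + z*(1200 + 2340*I) - 4600 - 1120*I)/(z^9 + z^8*(-24 + 15*I) + z^7*(159 - 360*I) + z^6*(280 + 3175*I) + z^5*(-6798 - 14760*I) + z^4*(27984 + 59580*I) + z^3*(-85960 - 221600*I) + z^2*(170688 + 564480*I) + z*(526848 - 1505280*I) - 1404928)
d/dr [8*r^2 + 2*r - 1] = 16*r + 2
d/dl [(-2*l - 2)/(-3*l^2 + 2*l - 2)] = 2*(-3*l^2 - 6*l + 4)/(9*l^4 - 12*l^3 + 16*l^2 - 8*l + 4)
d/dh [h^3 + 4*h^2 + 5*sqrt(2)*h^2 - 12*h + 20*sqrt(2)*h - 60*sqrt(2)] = 3*h^2 + 8*h + 10*sqrt(2)*h - 12 + 20*sqrt(2)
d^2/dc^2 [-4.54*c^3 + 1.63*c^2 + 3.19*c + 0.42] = 3.26 - 27.24*c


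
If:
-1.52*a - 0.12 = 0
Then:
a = -0.08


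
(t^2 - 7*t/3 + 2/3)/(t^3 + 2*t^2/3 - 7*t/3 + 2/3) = (t - 2)/(t^2 + t - 2)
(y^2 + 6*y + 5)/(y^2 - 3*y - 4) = (y + 5)/(y - 4)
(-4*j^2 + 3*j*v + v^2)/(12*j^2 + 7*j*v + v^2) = (-j + v)/(3*j + v)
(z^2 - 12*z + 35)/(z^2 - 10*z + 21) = (z - 5)/(z - 3)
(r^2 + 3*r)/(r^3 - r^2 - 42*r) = (r + 3)/(r^2 - r - 42)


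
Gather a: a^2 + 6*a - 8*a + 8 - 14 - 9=a^2 - 2*a - 15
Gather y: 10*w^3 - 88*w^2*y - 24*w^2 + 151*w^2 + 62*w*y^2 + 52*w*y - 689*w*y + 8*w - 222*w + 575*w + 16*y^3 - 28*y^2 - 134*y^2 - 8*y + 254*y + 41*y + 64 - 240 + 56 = 10*w^3 + 127*w^2 + 361*w + 16*y^3 + y^2*(62*w - 162) + y*(-88*w^2 - 637*w + 287) - 120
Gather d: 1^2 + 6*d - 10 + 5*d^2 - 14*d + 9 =5*d^2 - 8*d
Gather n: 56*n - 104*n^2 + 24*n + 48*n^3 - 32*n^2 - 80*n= 48*n^3 - 136*n^2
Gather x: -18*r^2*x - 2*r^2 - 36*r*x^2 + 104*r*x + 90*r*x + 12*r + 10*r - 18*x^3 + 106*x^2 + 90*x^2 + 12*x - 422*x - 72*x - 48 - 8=-2*r^2 + 22*r - 18*x^3 + x^2*(196 - 36*r) + x*(-18*r^2 + 194*r - 482) - 56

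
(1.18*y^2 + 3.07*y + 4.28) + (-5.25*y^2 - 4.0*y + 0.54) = -4.07*y^2 - 0.93*y + 4.82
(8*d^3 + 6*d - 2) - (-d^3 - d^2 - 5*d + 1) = 9*d^3 + d^2 + 11*d - 3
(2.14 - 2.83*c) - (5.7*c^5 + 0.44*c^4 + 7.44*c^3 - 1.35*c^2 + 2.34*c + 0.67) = -5.7*c^5 - 0.44*c^4 - 7.44*c^3 + 1.35*c^2 - 5.17*c + 1.47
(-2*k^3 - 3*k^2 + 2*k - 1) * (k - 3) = -2*k^4 + 3*k^3 + 11*k^2 - 7*k + 3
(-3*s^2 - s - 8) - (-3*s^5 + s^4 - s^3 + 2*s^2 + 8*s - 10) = 3*s^5 - s^4 + s^3 - 5*s^2 - 9*s + 2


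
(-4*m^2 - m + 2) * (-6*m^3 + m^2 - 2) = 24*m^5 + 2*m^4 - 13*m^3 + 10*m^2 + 2*m - 4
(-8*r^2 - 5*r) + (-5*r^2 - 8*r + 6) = -13*r^2 - 13*r + 6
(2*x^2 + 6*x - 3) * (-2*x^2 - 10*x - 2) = -4*x^4 - 32*x^3 - 58*x^2 + 18*x + 6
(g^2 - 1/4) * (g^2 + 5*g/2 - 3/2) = g^4 + 5*g^3/2 - 7*g^2/4 - 5*g/8 + 3/8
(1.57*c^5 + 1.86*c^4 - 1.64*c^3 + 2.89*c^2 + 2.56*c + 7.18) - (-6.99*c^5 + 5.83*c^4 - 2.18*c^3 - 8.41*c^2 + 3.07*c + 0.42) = 8.56*c^5 - 3.97*c^4 + 0.54*c^3 + 11.3*c^2 - 0.51*c + 6.76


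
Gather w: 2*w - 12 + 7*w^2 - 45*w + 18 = 7*w^2 - 43*w + 6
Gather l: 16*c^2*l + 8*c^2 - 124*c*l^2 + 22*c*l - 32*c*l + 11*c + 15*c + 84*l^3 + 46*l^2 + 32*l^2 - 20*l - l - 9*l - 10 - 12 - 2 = 8*c^2 + 26*c + 84*l^3 + l^2*(78 - 124*c) + l*(16*c^2 - 10*c - 30) - 24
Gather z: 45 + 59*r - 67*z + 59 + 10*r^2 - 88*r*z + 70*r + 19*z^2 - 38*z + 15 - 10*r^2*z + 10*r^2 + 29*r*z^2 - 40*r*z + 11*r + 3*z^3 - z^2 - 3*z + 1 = 20*r^2 + 140*r + 3*z^3 + z^2*(29*r + 18) + z*(-10*r^2 - 128*r - 108) + 120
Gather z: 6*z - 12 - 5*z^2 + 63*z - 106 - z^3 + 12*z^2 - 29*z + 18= -z^3 + 7*z^2 + 40*z - 100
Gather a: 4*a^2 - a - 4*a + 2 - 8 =4*a^2 - 5*a - 6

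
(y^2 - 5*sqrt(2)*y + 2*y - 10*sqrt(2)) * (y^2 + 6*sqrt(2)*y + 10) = y^4 + sqrt(2)*y^3 + 2*y^3 - 50*y^2 + 2*sqrt(2)*y^2 - 100*y - 50*sqrt(2)*y - 100*sqrt(2)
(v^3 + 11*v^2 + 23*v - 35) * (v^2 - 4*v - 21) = v^5 + 7*v^4 - 42*v^3 - 358*v^2 - 343*v + 735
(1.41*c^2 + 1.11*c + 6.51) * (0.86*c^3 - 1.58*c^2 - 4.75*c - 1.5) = 1.2126*c^5 - 1.2732*c^4 - 2.8527*c^3 - 17.6733*c^2 - 32.5875*c - 9.765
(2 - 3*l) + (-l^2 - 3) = -l^2 - 3*l - 1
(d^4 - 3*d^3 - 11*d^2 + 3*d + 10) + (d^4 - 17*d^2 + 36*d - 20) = 2*d^4 - 3*d^3 - 28*d^2 + 39*d - 10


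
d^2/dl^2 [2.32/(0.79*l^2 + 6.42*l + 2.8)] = (-2.895824*l^2 - 23.533152*l + 2.32*(1.58*l + 6.42)*(3.16*l + 12.84) - 10.26368)/(0.79*l^2 + 6.42*l + 2.8)^3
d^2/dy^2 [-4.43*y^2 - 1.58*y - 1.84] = -8.86000000000000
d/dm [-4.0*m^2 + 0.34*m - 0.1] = 0.34 - 8.0*m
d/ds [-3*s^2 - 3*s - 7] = -6*s - 3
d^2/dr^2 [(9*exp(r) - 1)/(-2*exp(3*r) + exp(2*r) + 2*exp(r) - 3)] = (-144*exp(6*r) + 90*exp(5*r) - 175*exp(4*r) + 716*exp(3*r) - 210*exp(2*r) - 38*exp(r) - 75)*exp(r)/(8*exp(9*r) - 12*exp(8*r) - 18*exp(7*r) + 59*exp(6*r) - 18*exp(5*r) - 75*exp(4*r) + 82*exp(3*r) + 9*exp(2*r) - 54*exp(r) + 27)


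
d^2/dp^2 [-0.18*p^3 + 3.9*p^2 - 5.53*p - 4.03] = 7.8 - 1.08*p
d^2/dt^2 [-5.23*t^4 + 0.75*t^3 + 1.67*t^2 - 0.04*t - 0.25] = -62.76*t^2 + 4.5*t + 3.34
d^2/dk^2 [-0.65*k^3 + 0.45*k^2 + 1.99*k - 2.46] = 0.9 - 3.9*k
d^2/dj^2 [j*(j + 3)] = 2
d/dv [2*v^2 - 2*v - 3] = 4*v - 2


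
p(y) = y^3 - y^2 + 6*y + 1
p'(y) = 3*y^2 - 2*y + 6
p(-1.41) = -12.25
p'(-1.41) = 14.78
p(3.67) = 58.98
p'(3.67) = 39.07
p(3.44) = 50.51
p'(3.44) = 34.62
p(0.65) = 4.75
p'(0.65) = 5.97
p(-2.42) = -33.55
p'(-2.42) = 28.41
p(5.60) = 178.86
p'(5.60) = 88.88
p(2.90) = 34.38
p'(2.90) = 25.43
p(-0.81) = -5.05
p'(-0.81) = 9.59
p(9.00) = 703.00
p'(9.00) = 231.00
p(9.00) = 703.00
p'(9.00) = 231.00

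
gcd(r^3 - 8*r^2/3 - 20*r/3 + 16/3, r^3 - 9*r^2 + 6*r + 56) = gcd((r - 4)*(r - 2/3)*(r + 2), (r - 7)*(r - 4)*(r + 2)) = r^2 - 2*r - 8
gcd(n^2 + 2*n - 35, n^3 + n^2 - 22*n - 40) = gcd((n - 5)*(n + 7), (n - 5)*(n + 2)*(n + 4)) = n - 5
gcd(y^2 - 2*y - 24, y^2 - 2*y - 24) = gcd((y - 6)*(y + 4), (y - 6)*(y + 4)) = y^2 - 2*y - 24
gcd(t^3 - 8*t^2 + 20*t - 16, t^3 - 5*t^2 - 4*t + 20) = t - 2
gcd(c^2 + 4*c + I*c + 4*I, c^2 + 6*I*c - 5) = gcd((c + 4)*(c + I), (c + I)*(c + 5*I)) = c + I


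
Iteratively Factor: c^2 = (c)*(c)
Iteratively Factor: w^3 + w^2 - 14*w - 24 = (w + 2)*(w^2 - w - 12) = (w + 2)*(w + 3)*(w - 4)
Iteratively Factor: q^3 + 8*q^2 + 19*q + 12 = (q + 1)*(q^2 + 7*q + 12) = (q + 1)*(q + 4)*(q + 3)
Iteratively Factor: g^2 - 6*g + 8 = (g - 2)*(g - 4)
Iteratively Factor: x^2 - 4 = (x + 2)*(x - 2)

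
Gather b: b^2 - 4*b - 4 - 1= b^2 - 4*b - 5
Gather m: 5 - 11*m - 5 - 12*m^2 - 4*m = -12*m^2 - 15*m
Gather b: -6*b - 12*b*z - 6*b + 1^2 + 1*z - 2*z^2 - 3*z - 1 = b*(-12*z - 12) - 2*z^2 - 2*z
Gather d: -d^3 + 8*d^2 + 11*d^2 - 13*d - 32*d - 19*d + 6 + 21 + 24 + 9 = -d^3 + 19*d^2 - 64*d + 60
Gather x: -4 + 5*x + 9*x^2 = 9*x^2 + 5*x - 4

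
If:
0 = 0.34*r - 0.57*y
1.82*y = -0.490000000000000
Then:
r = -0.45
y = -0.27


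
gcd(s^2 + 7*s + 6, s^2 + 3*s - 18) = s + 6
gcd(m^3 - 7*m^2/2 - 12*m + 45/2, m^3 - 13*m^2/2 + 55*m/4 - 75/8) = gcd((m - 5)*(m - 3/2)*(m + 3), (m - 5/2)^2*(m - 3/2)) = m - 3/2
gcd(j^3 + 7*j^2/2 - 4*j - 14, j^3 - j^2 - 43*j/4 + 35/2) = j^2 + 3*j/2 - 7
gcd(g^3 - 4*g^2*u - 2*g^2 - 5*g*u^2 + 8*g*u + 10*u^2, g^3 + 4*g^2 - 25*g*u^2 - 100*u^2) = -g + 5*u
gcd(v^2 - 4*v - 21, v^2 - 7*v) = v - 7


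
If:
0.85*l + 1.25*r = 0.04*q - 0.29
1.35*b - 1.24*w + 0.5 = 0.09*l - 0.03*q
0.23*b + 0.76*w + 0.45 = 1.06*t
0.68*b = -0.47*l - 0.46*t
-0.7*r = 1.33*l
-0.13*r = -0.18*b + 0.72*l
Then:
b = -0.32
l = -0.12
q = 11.95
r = 0.23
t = 0.60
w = 0.35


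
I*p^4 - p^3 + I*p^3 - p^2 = p^2*(p + I)*(I*p + I)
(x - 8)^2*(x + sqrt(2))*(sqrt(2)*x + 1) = sqrt(2)*x^4 - 16*sqrt(2)*x^3 + 3*x^3 - 48*x^2 + 65*sqrt(2)*x^2 - 16*sqrt(2)*x + 192*x + 64*sqrt(2)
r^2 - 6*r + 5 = (r - 5)*(r - 1)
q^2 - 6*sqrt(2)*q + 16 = (q - 4*sqrt(2))*(q - 2*sqrt(2))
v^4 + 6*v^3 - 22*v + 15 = (v - 1)^2*(v + 3)*(v + 5)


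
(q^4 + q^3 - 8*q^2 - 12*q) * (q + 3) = q^5 + 4*q^4 - 5*q^3 - 36*q^2 - 36*q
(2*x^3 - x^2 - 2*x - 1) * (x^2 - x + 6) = 2*x^5 - 3*x^4 + 11*x^3 - 5*x^2 - 11*x - 6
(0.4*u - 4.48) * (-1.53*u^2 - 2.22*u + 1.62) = -0.612*u^3 + 5.9664*u^2 + 10.5936*u - 7.2576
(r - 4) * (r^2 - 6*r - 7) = r^3 - 10*r^2 + 17*r + 28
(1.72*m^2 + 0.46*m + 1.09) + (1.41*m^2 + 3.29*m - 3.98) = 3.13*m^2 + 3.75*m - 2.89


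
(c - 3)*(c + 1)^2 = c^3 - c^2 - 5*c - 3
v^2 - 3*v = v*(v - 3)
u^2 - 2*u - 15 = (u - 5)*(u + 3)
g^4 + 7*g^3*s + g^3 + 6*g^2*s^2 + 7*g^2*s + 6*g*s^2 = g*(g + 1)*(g + s)*(g + 6*s)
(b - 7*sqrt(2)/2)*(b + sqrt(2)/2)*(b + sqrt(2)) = b^3 - 2*sqrt(2)*b^2 - 19*b/2 - 7*sqrt(2)/2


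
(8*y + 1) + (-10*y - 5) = -2*y - 4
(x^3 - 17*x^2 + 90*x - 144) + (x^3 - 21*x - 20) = 2*x^3 - 17*x^2 + 69*x - 164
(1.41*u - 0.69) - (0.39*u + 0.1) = 1.02*u - 0.79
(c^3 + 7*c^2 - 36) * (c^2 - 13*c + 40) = c^5 - 6*c^4 - 51*c^3 + 244*c^2 + 468*c - 1440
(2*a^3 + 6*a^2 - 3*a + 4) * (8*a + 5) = 16*a^4 + 58*a^3 + 6*a^2 + 17*a + 20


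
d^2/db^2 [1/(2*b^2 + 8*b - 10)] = (-b^2 - 4*b + 4*(b + 2)^2 + 5)/(b^2 + 4*b - 5)^3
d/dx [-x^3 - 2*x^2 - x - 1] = -3*x^2 - 4*x - 1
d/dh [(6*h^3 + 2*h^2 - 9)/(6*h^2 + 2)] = h*(9*h^3 + 9*h + 29)/(9*h^4 + 6*h^2 + 1)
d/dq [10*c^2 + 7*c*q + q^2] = 7*c + 2*q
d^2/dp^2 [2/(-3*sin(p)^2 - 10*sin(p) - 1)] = 4*(18*sin(p)^4 + 45*sin(p)^3 + 17*sin(p)^2 - 95*sin(p) - 97)/(3*sin(p)^2 + 10*sin(p) + 1)^3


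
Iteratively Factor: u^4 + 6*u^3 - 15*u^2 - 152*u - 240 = (u + 4)*(u^3 + 2*u^2 - 23*u - 60) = (u + 3)*(u + 4)*(u^2 - u - 20) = (u + 3)*(u + 4)^2*(u - 5)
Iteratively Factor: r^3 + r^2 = (r)*(r^2 + r) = r^2*(r + 1)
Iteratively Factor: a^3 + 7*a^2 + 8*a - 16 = (a + 4)*(a^2 + 3*a - 4) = (a + 4)^2*(a - 1)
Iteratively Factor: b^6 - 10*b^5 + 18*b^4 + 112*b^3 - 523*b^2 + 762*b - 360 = (b + 4)*(b^5 - 14*b^4 + 74*b^3 - 184*b^2 + 213*b - 90) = (b - 3)*(b + 4)*(b^4 - 11*b^3 + 41*b^2 - 61*b + 30) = (b - 5)*(b - 3)*(b + 4)*(b^3 - 6*b^2 + 11*b - 6) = (b - 5)*(b - 3)^2*(b + 4)*(b^2 - 3*b + 2) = (b - 5)*(b - 3)^2*(b - 1)*(b + 4)*(b - 2)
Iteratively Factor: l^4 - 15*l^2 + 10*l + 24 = (l + 1)*(l^3 - l^2 - 14*l + 24) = (l - 3)*(l + 1)*(l^2 + 2*l - 8) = (l - 3)*(l - 2)*(l + 1)*(l + 4)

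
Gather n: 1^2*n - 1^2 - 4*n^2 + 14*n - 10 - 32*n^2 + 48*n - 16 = -36*n^2 + 63*n - 27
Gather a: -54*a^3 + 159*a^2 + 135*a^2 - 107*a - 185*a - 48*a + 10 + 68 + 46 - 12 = -54*a^3 + 294*a^2 - 340*a + 112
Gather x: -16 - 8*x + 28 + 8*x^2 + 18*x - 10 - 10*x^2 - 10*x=2 - 2*x^2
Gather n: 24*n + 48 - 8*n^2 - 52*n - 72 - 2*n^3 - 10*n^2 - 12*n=-2*n^3 - 18*n^2 - 40*n - 24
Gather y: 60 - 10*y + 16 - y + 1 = 77 - 11*y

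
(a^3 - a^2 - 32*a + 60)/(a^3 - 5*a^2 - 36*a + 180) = (a - 2)/(a - 6)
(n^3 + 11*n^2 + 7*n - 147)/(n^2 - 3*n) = n + 14 + 49/n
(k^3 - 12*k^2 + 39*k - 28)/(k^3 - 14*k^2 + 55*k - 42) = (k - 4)/(k - 6)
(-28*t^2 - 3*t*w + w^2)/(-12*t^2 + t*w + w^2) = (7*t - w)/(3*t - w)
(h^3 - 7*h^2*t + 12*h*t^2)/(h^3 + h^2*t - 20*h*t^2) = (h - 3*t)/(h + 5*t)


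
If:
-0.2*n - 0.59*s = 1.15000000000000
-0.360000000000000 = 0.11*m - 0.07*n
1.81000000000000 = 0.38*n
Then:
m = -0.24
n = 4.76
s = -3.56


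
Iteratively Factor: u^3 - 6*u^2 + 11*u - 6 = (u - 1)*(u^2 - 5*u + 6) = (u - 2)*(u - 1)*(u - 3)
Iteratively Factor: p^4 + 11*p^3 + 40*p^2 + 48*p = (p + 4)*(p^3 + 7*p^2 + 12*p) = (p + 3)*(p + 4)*(p^2 + 4*p) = p*(p + 3)*(p + 4)*(p + 4)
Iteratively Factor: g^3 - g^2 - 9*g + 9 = (g - 3)*(g^2 + 2*g - 3) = (g - 3)*(g + 3)*(g - 1)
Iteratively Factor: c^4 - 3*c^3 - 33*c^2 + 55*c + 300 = (c + 3)*(c^3 - 6*c^2 - 15*c + 100) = (c - 5)*(c + 3)*(c^2 - c - 20) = (c - 5)^2*(c + 3)*(c + 4)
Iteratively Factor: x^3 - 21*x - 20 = (x - 5)*(x^2 + 5*x + 4) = (x - 5)*(x + 4)*(x + 1)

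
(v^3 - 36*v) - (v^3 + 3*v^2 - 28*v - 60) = -3*v^2 - 8*v + 60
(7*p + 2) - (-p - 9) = 8*p + 11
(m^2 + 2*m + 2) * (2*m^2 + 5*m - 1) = 2*m^4 + 9*m^3 + 13*m^2 + 8*m - 2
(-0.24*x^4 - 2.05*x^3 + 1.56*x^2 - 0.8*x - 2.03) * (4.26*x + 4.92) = -1.0224*x^5 - 9.9138*x^4 - 3.4404*x^3 + 4.2672*x^2 - 12.5838*x - 9.9876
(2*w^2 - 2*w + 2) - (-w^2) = 3*w^2 - 2*w + 2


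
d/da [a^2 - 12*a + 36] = 2*a - 12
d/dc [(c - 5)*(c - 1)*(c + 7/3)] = 3*c^2 - 22*c/3 - 9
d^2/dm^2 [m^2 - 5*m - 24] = 2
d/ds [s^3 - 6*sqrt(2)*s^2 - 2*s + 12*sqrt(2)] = 3*s^2 - 12*sqrt(2)*s - 2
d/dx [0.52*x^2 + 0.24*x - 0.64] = 1.04*x + 0.24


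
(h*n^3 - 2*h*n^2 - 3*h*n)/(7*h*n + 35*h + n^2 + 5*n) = h*n*(n^2 - 2*n - 3)/(7*h*n + 35*h + n^2 + 5*n)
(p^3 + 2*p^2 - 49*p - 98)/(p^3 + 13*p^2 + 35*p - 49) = (p^2 - 5*p - 14)/(p^2 + 6*p - 7)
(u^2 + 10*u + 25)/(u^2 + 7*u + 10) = (u + 5)/(u + 2)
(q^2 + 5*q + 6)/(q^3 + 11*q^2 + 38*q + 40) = (q + 3)/(q^2 + 9*q + 20)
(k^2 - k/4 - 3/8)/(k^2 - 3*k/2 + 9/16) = 2*(2*k + 1)/(4*k - 3)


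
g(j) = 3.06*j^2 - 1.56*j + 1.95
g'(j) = 6.12*j - 1.56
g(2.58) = 18.29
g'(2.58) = 14.23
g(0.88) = 2.95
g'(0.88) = 3.83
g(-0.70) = 4.54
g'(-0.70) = -5.84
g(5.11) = 73.88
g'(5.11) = 29.71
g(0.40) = 1.82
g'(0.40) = 0.89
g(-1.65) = 12.85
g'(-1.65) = -11.66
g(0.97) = 3.32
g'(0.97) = 4.38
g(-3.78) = 51.57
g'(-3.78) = -24.69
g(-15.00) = 713.85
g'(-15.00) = -93.36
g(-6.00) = 121.47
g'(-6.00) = -38.28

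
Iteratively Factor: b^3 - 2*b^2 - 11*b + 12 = (b - 4)*(b^2 + 2*b - 3) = (b - 4)*(b + 3)*(b - 1)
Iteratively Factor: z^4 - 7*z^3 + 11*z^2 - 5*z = (z - 1)*(z^3 - 6*z^2 + 5*z) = (z - 5)*(z - 1)*(z^2 - z) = z*(z - 5)*(z - 1)*(z - 1)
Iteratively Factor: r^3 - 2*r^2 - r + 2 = (r - 1)*(r^2 - r - 2) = (r - 1)*(r + 1)*(r - 2)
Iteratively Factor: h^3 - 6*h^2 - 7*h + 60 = (h - 4)*(h^2 - 2*h - 15) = (h - 4)*(h + 3)*(h - 5)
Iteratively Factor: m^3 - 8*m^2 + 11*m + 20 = (m - 4)*(m^2 - 4*m - 5) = (m - 4)*(m + 1)*(m - 5)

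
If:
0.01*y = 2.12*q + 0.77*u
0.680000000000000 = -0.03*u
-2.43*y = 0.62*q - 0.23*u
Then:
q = 8.21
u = -22.67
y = -4.24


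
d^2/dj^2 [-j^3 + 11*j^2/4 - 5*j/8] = 11/2 - 6*j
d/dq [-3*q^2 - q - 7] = -6*q - 1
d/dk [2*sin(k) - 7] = 2*cos(k)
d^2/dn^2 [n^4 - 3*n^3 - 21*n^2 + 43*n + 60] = 12*n^2 - 18*n - 42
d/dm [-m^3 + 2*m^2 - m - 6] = -3*m^2 + 4*m - 1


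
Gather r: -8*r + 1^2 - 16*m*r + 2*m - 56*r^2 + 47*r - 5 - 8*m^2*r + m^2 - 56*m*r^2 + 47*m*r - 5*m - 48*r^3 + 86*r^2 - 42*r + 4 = m^2 - 3*m - 48*r^3 + r^2*(30 - 56*m) + r*(-8*m^2 + 31*m - 3)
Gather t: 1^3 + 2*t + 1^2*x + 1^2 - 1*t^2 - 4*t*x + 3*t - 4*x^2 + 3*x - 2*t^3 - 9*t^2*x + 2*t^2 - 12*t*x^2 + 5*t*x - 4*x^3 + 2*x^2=-2*t^3 + t^2*(1 - 9*x) + t*(-12*x^2 + x + 5) - 4*x^3 - 2*x^2 + 4*x + 2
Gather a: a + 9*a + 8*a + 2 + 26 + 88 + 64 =18*a + 180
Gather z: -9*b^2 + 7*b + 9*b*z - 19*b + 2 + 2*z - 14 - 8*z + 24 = -9*b^2 - 12*b + z*(9*b - 6) + 12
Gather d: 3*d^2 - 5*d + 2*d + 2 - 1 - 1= 3*d^2 - 3*d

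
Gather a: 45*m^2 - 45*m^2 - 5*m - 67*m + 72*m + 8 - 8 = 0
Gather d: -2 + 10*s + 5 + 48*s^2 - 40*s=48*s^2 - 30*s + 3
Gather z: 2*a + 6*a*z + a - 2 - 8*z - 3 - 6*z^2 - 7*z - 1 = 3*a - 6*z^2 + z*(6*a - 15) - 6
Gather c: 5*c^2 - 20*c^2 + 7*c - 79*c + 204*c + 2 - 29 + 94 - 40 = -15*c^2 + 132*c + 27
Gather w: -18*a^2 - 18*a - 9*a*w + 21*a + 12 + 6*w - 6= -18*a^2 + 3*a + w*(6 - 9*a) + 6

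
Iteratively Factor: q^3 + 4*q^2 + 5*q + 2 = (q + 1)*(q^2 + 3*q + 2) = (q + 1)^2*(q + 2)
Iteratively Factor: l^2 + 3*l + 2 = (l + 2)*(l + 1)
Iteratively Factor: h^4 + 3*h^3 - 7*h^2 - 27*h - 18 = (h - 3)*(h^3 + 6*h^2 + 11*h + 6) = (h - 3)*(h + 1)*(h^2 + 5*h + 6) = (h - 3)*(h + 1)*(h + 3)*(h + 2)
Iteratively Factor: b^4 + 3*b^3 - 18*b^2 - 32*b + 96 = (b - 2)*(b^3 + 5*b^2 - 8*b - 48) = (b - 3)*(b - 2)*(b^2 + 8*b + 16) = (b - 3)*(b - 2)*(b + 4)*(b + 4)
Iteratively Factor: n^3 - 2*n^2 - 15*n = (n + 3)*(n^2 - 5*n) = (n - 5)*(n + 3)*(n)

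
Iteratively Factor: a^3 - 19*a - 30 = (a + 3)*(a^2 - 3*a - 10) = (a - 5)*(a + 3)*(a + 2)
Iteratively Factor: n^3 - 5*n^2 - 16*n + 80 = (n - 4)*(n^2 - n - 20) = (n - 5)*(n - 4)*(n + 4)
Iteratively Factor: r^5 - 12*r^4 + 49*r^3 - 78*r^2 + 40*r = (r - 1)*(r^4 - 11*r^3 + 38*r^2 - 40*r) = r*(r - 1)*(r^3 - 11*r^2 + 38*r - 40) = r*(r - 4)*(r - 1)*(r^2 - 7*r + 10) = r*(r - 5)*(r - 4)*(r - 1)*(r - 2)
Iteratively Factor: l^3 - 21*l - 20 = (l + 1)*(l^2 - l - 20) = (l + 1)*(l + 4)*(l - 5)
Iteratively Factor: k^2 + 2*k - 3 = (k + 3)*(k - 1)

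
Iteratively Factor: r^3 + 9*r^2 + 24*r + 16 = (r + 4)*(r^2 + 5*r + 4) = (r + 1)*(r + 4)*(r + 4)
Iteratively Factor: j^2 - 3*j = (j)*(j - 3)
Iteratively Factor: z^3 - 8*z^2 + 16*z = (z - 4)*(z^2 - 4*z) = z*(z - 4)*(z - 4)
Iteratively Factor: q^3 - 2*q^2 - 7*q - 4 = (q + 1)*(q^2 - 3*q - 4) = (q + 1)^2*(q - 4)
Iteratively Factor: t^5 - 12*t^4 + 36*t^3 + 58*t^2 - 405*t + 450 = (t - 5)*(t^4 - 7*t^3 + t^2 + 63*t - 90) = (t - 5)^2*(t^3 - 2*t^2 - 9*t + 18) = (t - 5)^2*(t + 3)*(t^2 - 5*t + 6) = (t - 5)^2*(t - 3)*(t + 3)*(t - 2)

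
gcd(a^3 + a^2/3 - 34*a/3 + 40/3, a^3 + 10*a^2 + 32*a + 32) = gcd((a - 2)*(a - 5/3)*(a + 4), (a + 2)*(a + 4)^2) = a + 4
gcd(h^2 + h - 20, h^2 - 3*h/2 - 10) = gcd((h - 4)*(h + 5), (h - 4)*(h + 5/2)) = h - 4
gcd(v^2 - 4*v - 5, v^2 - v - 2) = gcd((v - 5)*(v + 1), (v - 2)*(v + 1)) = v + 1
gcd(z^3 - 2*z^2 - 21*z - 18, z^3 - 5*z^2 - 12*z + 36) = z^2 - 3*z - 18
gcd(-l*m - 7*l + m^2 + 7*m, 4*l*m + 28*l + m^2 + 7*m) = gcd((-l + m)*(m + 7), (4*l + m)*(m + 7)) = m + 7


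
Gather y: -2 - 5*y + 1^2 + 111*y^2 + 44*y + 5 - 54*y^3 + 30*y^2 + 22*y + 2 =-54*y^3 + 141*y^2 + 61*y + 6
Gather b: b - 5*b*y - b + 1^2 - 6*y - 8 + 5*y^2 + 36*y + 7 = -5*b*y + 5*y^2 + 30*y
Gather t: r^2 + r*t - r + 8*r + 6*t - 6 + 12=r^2 + 7*r + t*(r + 6) + 6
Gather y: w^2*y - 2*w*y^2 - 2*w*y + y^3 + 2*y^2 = y^3 + y^2*(2 - 2*w) + y*(w^2 - 2*w)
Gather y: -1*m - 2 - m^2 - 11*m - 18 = -m^2 - 12*m - 20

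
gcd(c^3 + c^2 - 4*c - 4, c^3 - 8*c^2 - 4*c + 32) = c^2 - 4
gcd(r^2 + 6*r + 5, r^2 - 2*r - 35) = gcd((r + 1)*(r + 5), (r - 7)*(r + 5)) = r + 5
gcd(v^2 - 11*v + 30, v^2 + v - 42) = v - 6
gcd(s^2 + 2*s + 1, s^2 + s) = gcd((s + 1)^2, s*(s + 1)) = s + 1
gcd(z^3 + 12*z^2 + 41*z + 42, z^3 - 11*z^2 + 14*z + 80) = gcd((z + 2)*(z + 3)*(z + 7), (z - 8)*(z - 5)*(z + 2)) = z + 2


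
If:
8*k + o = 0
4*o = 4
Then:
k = -1/8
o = 1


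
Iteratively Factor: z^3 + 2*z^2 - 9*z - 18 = (z - 3)*(z^2 + 5*z + 6) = (z - 3)*(z + 3)*(z + 2)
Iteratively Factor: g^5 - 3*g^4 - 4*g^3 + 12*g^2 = (g - 3)*(g^4 - 4*g^2) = g*(g - 3)*(g^3 - 4*g) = g*(g - 3)*(g + 2)*(g^2 - 2*g) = g*(g - 3)*(g - 2)*(g + 2)*(g)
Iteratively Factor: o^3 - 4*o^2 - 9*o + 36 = (o + 3)*(o^2 - 7*o + 12) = (o - 4)*(o + 3)*(o - 3)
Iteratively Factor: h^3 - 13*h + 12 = (h - 3)*(h^2 + 3*h - 4) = (h - 3)*(h + 4)*(h - 1)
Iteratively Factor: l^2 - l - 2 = (l - 2)*(l + 1)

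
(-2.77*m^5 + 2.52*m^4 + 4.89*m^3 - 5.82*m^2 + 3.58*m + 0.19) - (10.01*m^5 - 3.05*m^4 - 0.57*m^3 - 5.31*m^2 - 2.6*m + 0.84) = -12.78*m^5 + 5.57*m^4 + 5.46*m^3 - 0.510000000000001*m^2 + 6.18*m - 0.65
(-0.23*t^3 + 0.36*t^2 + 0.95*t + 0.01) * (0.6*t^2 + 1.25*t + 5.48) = -0.138*t^5 - 0.0715*t^4 - 0.2404*t^3 + 3.1663*t^2 + 5.2185*t + 0.0548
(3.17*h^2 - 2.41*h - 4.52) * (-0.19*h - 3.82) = -0.6023*h^3 - 11.6515*h^2 + 10.065*h + 17.2664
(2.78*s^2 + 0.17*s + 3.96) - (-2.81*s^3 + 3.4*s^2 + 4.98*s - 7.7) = 2.81*s^3 - 0.62*s^2 - 4.81*s + 11.66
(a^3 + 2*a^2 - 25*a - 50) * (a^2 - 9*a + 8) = a^5 - 7*a^4 - 35*a^3 + 191*a^2 + 250*a - 400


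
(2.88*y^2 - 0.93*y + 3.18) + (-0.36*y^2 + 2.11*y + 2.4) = 2.52*y^2 + 1.18*y + 5.58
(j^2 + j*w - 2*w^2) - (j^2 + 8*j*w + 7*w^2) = -7*j*w - 9*w^2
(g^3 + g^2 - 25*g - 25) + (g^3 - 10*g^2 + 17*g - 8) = 2*g^3 - 9*g^2 - 8*g - 33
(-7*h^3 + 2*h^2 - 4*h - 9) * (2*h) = -14*h^4 + 4*h^3 - 8*h^2 - 18*h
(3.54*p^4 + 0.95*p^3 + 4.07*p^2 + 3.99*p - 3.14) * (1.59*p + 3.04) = 5.6286*p^5 + 12.2721*p^4 + 9.3593*p^3 + 18.7169*p^2 + 7.137*p - 9.5456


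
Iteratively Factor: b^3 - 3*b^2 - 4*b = (b - 4)*(b^2 + b) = (b - 4)*(b + 1)*(b)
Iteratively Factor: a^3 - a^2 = (a - 1)*(a^2) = a*(a - 1)*(a)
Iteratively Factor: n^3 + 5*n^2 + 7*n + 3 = (n + 1)*(n^2 + 4*n + 3) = (n + 1)*(n + 3)*(n + 1)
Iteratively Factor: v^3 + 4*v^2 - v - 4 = (v + 1)*(v^2 + 3*v - 4) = (v - 1)*(v + 1)*(v + 4)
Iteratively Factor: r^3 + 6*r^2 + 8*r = (r)*(r^2 + 6*r + 8) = r*(r + 2)*(r + 4)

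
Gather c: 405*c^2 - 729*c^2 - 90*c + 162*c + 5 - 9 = -324*c^2 + 72*c - 4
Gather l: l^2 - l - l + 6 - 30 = l^2 - 2*l - 24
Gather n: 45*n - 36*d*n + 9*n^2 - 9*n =9*n^2 + n*(36 - 36*d)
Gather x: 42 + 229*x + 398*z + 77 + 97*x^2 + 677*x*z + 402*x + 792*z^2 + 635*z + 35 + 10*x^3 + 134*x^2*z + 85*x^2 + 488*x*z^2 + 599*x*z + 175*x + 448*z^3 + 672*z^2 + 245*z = 10*x^3 + x^2*(134*z + 182) + x*(488*z^2 + 1276*z + 806) + 448*z^3 + 1464*z^2 + 1278*z + 154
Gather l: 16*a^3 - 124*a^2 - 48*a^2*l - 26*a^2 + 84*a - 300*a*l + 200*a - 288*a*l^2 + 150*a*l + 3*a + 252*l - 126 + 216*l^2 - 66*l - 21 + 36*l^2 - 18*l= 16*a^3 - 150*a^2 + 287*a + l^2*(252 - 288*a) + l*(-48*a^2 - 150*a + 168) - 147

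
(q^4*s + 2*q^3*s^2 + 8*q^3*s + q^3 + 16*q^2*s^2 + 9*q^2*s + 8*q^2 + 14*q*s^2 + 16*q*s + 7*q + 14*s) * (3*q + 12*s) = 3*q^5*s + 18*q^4*s^2 + 24*q^4*s + 3*q^4 + 24*q^3*s^3 + 144*q^3*s^2 + 39*q^3*s + 24*q^3 + 192*q^2*s^3 + 150*q^2*s^2 + 144*q^2*s + 21*q^2 + 168*q*s^3 + 192*q*s^2 + 126*q*s + 168*s^2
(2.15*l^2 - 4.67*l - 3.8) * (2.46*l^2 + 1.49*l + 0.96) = 5.289*l^4 - 8.2847*l^3 - 14.2423*l^2 - 10.1452*l - 3.648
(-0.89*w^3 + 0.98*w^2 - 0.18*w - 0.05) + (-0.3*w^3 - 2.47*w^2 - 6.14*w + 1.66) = -1.19*w^3 - 1.49*w^2 - 6.32*w + 1.61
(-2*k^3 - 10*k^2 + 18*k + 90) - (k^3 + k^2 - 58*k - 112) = -3*k^3 - 11*k^2 + 76*k + 202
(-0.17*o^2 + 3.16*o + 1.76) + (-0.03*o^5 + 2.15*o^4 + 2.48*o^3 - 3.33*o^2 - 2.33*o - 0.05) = -0.03*o^5 + 2.15*o^4 + 2.48*o^3 - 3.5*o^2 + 0.83*o + 1.71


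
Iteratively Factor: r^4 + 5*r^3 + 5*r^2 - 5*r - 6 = (r + 1)*(r^3 + 4*r^2 + r - 6) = (r + 1)*(r + 3)*(r^2 + r - 2) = (r - 1)*(r + 1)*(r + 3)*(r + 2)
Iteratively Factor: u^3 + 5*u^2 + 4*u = (u + 1)*(u^2 + 4*u) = u*(u + 1)*(u + 4)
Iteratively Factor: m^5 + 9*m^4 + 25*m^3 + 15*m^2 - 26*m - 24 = (m + 1)*(m^4 + 8*m^3 + 17*m^2 - 2*m - 24) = (m + 1)*(m + 4)*(m^3 + 4*m^2 + m - 6) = (m - 1)*(m + 1)*(m + 4)*(m^2 + 5*m + 6) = (m - 1)*(m + 1)*(m + 2)*(m + 4)*(m + 3)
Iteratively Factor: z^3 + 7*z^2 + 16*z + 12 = (z + 2)*(z^2 + 5*z + 6) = (z + 2)^2*(z + 3)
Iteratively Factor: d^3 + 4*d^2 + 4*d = (d + 2)*(d^2 + 2*d) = (d + 2)^2*(d)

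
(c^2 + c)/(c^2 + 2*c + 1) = c/(c + 1)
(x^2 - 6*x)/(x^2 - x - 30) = x/(x + 5)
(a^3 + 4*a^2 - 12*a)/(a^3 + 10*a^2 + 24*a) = (a - 2)/(a + 4)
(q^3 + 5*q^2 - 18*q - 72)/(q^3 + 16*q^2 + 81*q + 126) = (q - 4)/(q + 7)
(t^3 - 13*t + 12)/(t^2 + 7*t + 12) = (t^2 - 4*t + 3)/(t + 3)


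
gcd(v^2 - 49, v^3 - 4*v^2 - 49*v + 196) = v^2 - 49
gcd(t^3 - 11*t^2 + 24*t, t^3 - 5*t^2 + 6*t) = t^2 - 3*t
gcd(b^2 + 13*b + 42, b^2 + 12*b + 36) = b + 6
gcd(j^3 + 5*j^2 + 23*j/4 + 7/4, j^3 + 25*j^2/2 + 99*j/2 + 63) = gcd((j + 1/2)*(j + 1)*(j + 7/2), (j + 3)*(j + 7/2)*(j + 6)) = j + 7/2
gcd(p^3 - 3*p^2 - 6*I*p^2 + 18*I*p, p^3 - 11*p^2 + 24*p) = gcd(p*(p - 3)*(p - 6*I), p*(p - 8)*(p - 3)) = p^2 - 3*p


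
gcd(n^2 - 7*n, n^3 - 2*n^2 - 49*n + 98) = n - 7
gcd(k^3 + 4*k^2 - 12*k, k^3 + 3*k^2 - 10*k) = k^2 - 2*k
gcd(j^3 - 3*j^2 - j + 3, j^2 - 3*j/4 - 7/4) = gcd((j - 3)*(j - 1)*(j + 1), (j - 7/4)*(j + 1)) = j + 1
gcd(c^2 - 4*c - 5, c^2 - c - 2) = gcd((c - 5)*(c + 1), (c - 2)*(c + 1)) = c + 1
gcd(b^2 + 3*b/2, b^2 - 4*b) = b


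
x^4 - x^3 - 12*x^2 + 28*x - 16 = (x - 2)^2*(x - 1)*(x + 4)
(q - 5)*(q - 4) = q^2 - 9*q + 20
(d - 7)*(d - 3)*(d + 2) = d^3 - 8*d^2 + d + 42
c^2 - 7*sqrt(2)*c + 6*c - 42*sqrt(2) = (c + 6)*(c - 7*sqrt(2))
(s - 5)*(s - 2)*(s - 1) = s^3 - 8*s^2 + 17*s - 10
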